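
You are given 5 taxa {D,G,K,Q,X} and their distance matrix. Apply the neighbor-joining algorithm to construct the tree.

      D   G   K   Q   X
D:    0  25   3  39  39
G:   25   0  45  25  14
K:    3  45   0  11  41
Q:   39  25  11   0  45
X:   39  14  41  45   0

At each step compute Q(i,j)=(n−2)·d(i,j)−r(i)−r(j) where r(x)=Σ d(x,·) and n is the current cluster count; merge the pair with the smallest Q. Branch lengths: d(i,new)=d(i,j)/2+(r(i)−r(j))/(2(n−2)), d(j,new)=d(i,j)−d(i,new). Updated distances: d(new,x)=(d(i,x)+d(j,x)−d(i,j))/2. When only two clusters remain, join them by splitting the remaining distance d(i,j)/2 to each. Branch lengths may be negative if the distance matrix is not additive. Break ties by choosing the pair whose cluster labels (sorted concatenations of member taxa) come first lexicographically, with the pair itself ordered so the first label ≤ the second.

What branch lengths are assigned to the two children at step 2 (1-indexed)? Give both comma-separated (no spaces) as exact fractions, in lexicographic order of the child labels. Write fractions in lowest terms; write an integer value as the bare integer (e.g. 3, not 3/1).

step 1: merge (G,X) at d=14, Q=-206; branch lengths G→2, X→12; new cluster GX
  updated: d(D,GX)=25, d(GX,K)=36, d(GX,Q)=28
step 2: merge (D,K) at d=3, Q=-111; branch lengths D→23/4, K→-11/4; new cluster DK
  updated: d(DK,GX)=29, d(DK,Q)=47/2
step 3: merge (DK,GX) at d=29, Q=-161/2; branch lengths DK→49/4, GX→67/4; new cluster DGKX
  updated: d(DGKX,Q)=45/4
step 4: merge (DGKX,Q) at d=45/4; branch lengths DGKX→45/8, Q→45/8; new cluster DGKQX
final tree: (((D:23/4,K:-11/4):49/4,(G:2,X:12):67/4):45/8,Q:45/8)
total length: 229/4

23/4,-11/4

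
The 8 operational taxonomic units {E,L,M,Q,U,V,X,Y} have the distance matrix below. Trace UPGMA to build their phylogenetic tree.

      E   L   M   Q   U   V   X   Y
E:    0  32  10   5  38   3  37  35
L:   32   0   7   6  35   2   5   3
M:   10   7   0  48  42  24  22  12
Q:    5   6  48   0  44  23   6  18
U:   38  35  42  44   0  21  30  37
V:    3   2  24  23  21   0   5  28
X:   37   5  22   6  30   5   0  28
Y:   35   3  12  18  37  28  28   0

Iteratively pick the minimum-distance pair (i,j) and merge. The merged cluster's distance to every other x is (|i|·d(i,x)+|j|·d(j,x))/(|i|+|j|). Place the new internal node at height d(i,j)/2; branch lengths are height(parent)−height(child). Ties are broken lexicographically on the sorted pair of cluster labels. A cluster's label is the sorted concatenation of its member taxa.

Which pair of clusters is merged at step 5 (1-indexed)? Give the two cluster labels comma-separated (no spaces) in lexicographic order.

EQ,LVX

step 1: merge (L,V) at d=2; branch lengths L→1, V→1; new cluster LV
  updated: d(E,LV)=35/2, d(LV,M)=31/2, d(LV,Q)=29/2, d(LV,U)=28, d(LV,X)=5, d(LV,Y)=31/2
step 2: merge (E,Q) at d=5; branch lengths E→5/2, Q→5/2; new cluster EQ
  updated: d(EQ,LV)=16, d(EQ,M)=29, d(EQ,U)=41, d(EQ,X)=43/2, d(EQ,Y)=53/2
step 3: merge (LV,X) at d=5; branch lengths LV→3/2, X→5/2; new cluster LVX
  updated: d(EQ,LVX)=107/6, d(LVX,M)=53/3, d(LVX,U)=86/3, d(LVX,Y)=59/3
step 4: merge (M,Y) at d=12; branch lengths M→6, Y→6; new cluster MY
  updated: d(EQ,MY)=111/4, d(LVX,MY)=56/3, d(MY,U)=79/2
step 5: merge (EQ,LVX) at d=107/6; branch lengths EQ→77/12, LVX→77/12; new cluster ELQVX
  updated: d(ELQVX,MY)=223/10, d(ELQVX,U)=168/5
step 6: merge (ELQVX,MY) at d=223/10; branch lengths ELQVX→67/30, MY→103/20; new cluster ELMQVXY
  updated: d(ELMQVXY,U)=247/7
step 7: merge (ELMQVXY,U) at d=247/7; branch lengths ELMQVXY→909/140, U→247/14; new cluster ELMQUVXY
final tree: ((((E:5/2,Q:5/2):77/12,((L:1,V:1):3/2,X:5/2):77/12):67/30,(M:6,Y:6):103/20):909/140,U:247/14)
total length: 7072/105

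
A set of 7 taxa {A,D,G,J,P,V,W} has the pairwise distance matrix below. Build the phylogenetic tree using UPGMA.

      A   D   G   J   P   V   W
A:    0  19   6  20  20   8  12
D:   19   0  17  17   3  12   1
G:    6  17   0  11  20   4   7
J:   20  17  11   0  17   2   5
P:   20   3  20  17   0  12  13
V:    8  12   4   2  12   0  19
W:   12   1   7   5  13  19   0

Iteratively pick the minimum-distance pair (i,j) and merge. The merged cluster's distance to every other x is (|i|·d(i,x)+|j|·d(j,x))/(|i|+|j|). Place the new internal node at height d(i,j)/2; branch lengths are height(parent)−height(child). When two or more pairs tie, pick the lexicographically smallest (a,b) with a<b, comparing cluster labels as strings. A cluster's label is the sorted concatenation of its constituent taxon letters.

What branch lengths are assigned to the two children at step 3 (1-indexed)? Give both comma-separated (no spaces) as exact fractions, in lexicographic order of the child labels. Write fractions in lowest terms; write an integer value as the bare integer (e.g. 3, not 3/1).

iteration 1: select D,W (d=1); attach at lengths (1/2, 1/2); label the merged cluster DW
  updated: d(A,DW)=31/2, d(DW,G)=12, d(DW,J)=11, d(DW,P)=8, d(DW,V)=31/2
iteration 2: select J,V (d=2); attach at lengths (1, 1); label the merged cluster JV
  updated: d(A,JV)=14, d(DW,JV)=53/4, d(G,JV)=15/2, d(JV,P)=29/2
iteration 3: select A,G (d=6); attach at lengths (3, 3); label the merged cluster AG
  updated: d(AG,DW)=55/4, d(AG,JV)=43/4, d(AG,P)=20
iteration 4: select DW,P (d=8); attach at lengths (7/2, 4); label the merged cluster DPW
  updated: d(AG,DPW)=95/6, d(DPW,JV)=41/3
iteration 5: select AG,JV (d=43/4); attach at lengths (19/8, 35/8); label the merged cluster AGJV
  updated: d(AGJV,DPW)=59/4
iteration 6: select AGJV,DPW (d=59/4); attach at lengths (2, 27/8); label the merged cluster ADGJPVW
final tree: (((A:3,G:3):19/8,(J:1,V:1):35/8):2,((D:1/2,W:1/2):7/2,P:4):27/8)
total length: 229/8

3,3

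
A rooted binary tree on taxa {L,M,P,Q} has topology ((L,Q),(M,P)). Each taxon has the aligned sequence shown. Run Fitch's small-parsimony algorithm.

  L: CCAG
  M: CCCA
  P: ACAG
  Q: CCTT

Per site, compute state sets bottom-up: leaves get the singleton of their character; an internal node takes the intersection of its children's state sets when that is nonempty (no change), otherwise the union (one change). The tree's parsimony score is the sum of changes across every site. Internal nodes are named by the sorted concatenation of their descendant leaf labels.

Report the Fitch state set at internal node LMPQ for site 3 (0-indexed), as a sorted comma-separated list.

G

site 0, node LQ: L={C} ∩ Q={C} → {C} (+0)
site 0, node MP: M={C} ∪ P={A} → {A,C} (+1)
site 0, node LMPQ: LQ={C} ∩ MP={A,C} → {C} (+0)
site 1, node LQ: L={C} ∩ Q={C} → {C} (+0)
site 1, node MP: M={C} ∩ P={C} → {C} (+0)
site 1, node LMPQ: LQ={C} ∩ MP={C} → {C} (+0)
site 2, node LQ: L={A} ∪ Q={T} → {A,T} (+1)
site 2, node MP: M={C} ∪ P={A} → {A,C} (+1)
site 2, node LMPQ: LQ={A,T} ∩ MP={A,C} → {A} (+0)
site 3, node LQ: L={G} ∪ Q={T} → {G,T} (+1)
site 3, node MP: M={A} ∪ P={G} → {A,G} (+1)
site 3, node LMPQ: LQ={G,T} ∩ MP={A,G} → {G} (+0)
per-site changes: [1, 0, 2, 2]; total = 5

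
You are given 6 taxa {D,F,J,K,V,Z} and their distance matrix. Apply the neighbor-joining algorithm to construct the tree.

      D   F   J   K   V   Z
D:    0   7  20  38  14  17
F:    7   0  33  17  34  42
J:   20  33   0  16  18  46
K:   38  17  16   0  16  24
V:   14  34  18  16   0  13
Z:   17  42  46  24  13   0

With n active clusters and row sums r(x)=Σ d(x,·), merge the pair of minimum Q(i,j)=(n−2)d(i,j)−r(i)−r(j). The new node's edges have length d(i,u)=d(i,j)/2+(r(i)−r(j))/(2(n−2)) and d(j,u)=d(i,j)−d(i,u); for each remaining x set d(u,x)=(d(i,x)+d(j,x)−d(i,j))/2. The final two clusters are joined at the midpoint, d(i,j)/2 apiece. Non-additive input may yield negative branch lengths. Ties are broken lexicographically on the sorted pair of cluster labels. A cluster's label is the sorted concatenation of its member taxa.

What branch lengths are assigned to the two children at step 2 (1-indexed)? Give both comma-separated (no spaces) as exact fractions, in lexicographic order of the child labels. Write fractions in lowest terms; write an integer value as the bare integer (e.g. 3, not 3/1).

iteration 1: select D,F (d=7, Q=-201); attach at lengths (-9/8, 65/8); label the merged cluster DF
  updated: d(DF,J)=23, d(DF,K)=24, d(DF,V)=41/2, d(DF,Z)=26
iteration 2: select V,Z (d=13, Q=-275/2); attach at lengths (-5/12, 161/12); label the merged cluster VZ
  updated: d(DF,VZ)=67/4, d(J,VZ)=51/2, d(K,VZ)=27/2
iteration 3: select DF,VZ (d=67/4, Q=-86); attach at lengths (83/8, 51/8); label the merged cluster DFVZ
  updated: d(DFVZ,J)=127/8, d(DFVZ,K)=83/8
iteration 4: select DFVZ,J (d=127/8, Q=-169/4); attach at lengths (41/8, 43/4); label the merged cluster DFJVZ
  updated: d(DFJVZ,K)=21/4
iteration 5: select DFJVZ,K (d=21/4); attach at lengths (21/8, 21/8); label the merged cluster DFJKVZ
final tree: ((((D:-9/8,F:65/8):83/8,(V:-5/12,Z:161/12):51/8):41/8,J:43/4):21/8,K:21/8)
total length: 463/8

-5/12,161/12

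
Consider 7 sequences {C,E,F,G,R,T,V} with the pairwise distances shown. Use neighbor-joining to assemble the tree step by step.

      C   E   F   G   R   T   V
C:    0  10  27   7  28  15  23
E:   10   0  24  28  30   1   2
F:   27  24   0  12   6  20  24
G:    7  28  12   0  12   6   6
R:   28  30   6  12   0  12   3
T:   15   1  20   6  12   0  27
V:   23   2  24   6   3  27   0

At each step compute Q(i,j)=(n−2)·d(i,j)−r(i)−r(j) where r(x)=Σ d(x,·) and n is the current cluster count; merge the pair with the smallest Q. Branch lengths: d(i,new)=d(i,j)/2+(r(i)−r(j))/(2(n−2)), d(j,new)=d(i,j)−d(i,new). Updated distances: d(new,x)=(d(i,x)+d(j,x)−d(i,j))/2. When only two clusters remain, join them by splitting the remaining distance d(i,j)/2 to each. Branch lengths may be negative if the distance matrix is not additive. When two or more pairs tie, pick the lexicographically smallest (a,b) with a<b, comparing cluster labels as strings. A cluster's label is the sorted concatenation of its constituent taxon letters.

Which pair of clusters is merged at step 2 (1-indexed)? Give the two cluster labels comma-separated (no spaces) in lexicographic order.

E,V

1. join F+R (d=6, Q=-174) ⇒ FR; edges |F|=26/5, |R|=4/5
  updated: d(C,FR)=49/2, d(E,FR)=24, d(FR,G)=9, d(FR,T)=13, d(FR,V)=21/2
2. join E+V (d=2, Q=-251/2) ⇒ EV; edges |E|=9/16, |V|=23/16
  updated: d(C,EV)=31/2, d(EV,FR)=65/4, d(EV,G)=16, d(EV,T)=13
3. join C+G (d=7, Q=-79) ⇒ CG; edges |C|=15/2, |G|=-1/2
  updated: d(CG,EV)=49/4, d(CG,FR)=53/4, d(CG,T)=7
4. join CG+T (d=7, Q=-103/2) ⇒ CGT; edges |CG|=27/8, |T|=29/8
  updated: d(CGT,EV)=73/8, d(CGT,FR)=77/8
5. join CGT+EV (d=73/8, Q=-35) ⇒ CEGTV; edges |CGT|=5/4, |EV|=63/8
  updated: d(CEGTV,FR)=67/8
6. join CEGTV+FR (d=67/8) ⇒ CEFGRTV; edges |CEGTV|=67/16, |FR|=67/16
final tree: ((((C:15/2,G:-1/2):27/8,T:29/8):5/4,(E:9/16,V:23/16):63/8):67/16,(F:26/5,R:4/5):67/16)
total length: 79/2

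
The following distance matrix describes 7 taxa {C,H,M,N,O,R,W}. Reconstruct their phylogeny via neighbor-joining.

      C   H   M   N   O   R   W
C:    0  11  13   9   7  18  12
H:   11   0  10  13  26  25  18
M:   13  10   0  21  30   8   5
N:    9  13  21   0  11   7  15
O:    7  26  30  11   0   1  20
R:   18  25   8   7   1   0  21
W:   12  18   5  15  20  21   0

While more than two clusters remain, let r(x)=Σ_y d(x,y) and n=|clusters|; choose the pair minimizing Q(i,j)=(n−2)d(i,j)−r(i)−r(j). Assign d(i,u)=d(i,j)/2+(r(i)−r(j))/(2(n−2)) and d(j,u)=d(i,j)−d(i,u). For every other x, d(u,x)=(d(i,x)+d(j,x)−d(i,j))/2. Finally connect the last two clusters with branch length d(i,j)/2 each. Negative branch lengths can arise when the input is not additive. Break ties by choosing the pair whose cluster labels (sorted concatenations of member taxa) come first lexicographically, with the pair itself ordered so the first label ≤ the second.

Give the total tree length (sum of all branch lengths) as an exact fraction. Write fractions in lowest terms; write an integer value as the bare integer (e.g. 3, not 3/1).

1129/32

step 1: merge (O,R) at d=1, Q=-170; branch lengths O→2, R→-1; new cluster OR
  updated: d(C,OR)=12, d(H,OR)=25, d(M,OR)=37/2, d(N,OR)=17/2, d(OR,W)=20
step 2: merge (M,W) at d=5, Q=-235/2; branch lengths M→35/16, W→45/16; new cluster MW
  updated: d(C,MW)=10, d(H,MW)=23/2, d(MW,N)=31/2, d(MW,OR)=67/4
step 3: merge (N,OR) at d=17/2, Q=-331/4; branch lengths N→37/24, OR→167/24; new cluster NOR
  updated: d(C,NOR)=25/4, d(H,NOR)=59/4, d(MW,NOR)=95/8
step 4: merge (C,NOR) at d=25/4, Q=-381/8; branch lengths C→55/32, NOR→145/32; new cluster CNOR
  updated: d(CNOR,H)=39/4, d(CNOR,MW)=125/16
step 5: merge (CNOR,H) at d=39/4, Q=-465/16; branch lengths CNOR→97/32, H→215/32; new cluster CHNOR
  updated: d(CHNOR,MW)=153/32
step 6: merge (CHNOR,MW) at d=153/32; branch lengths CHNOR→153/64, MW→153/64; new cluster CHMNORW
final tree: (((C:55/32,(N:37/24,(O:2,R:-1):167/24):145/32):97/32,H:215/32):153/64,(M:35/16,W:45/16):153/64)
total length: 1129/32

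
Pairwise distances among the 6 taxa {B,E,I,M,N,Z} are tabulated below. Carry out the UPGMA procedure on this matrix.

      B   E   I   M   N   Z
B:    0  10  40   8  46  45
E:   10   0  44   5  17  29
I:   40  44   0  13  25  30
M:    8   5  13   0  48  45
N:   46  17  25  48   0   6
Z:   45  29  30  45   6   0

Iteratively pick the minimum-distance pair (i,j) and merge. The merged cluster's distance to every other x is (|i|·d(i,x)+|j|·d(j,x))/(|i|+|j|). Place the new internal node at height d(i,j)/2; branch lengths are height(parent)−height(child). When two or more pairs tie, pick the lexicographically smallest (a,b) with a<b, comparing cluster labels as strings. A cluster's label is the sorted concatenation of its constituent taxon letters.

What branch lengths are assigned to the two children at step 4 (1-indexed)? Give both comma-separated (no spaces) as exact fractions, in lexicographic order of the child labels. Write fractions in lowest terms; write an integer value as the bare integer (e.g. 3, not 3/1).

55/4,43/4

1. join E+M (d=5) ⇒ EM; edges |E|=5/2, |M|=5/2
  updated: d(B,EM)=9, d(EM,I)=57/2, d(EM,N)=65/2, d(EM,Z)=37
2. join N+Z (d=6) ⇒ NZ; edges |N|=3, |Z|=3
  updated: d(B,NZ)=91/2, d(EM,NZ)=139/4, d(I,NZ)=55/2
3. join B+EM (d=9) ⇒ BEM; edges |B|=9/2, |EM|=2
  updated: d(BEM,I)=97/3, d(BEM,NZ)=115/3
4. join I+NZ (d=55/2) ⇒ INZ; edges |I|=55/4, |NZ|=43/4
  updated: d(BEM,INZ)=109/3
5. join BEM+INZ (d=109/3) ⇒ BEIMNZ; edges |BEM|=41/3, |INZ|=53/12
final tree: ((B:9/2,(E:5/2,M:5/2):2):41/3,(I:55/4,(N:3,Z:3):43/4):53/12)
total length: 721/12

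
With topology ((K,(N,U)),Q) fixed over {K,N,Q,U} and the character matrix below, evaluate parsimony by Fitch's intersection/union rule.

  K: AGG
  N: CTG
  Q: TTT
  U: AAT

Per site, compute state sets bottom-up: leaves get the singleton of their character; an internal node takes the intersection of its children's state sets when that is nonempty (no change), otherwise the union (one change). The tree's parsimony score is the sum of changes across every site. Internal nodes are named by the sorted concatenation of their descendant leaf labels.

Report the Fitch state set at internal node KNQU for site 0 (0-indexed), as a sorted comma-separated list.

A,T

site 0, node NU: N={C} ∪ U={A} → {A,C} (+1)
site 0, node KNU: K={A} ∩ NU={A,C} → {A} (+0)
site 0, node KNQU: KNU={A} ∪ Q={T} → {A,T} (+1)
site 1, node NU: N={T} ∪ U={A} → {A,T} (+1)
site 1, node KNU: K={G} ∪ NU={A,T} → {A,G,T} (+1)
site 1, node KNQU: KNU={A,G,T} ∩ Q={T} → {T} (+0)
site 2, node NU: N={G} ∪ U={T} → {G,T} (+1)
site 2, node KNU: K={G} ∩ NU={G,T} → {G} (+0)
site 2, node KNQU: KNU={G} ∪ Q={T} → {G,T} (+1)
per-site changes: [2, 2, 2]; total = 6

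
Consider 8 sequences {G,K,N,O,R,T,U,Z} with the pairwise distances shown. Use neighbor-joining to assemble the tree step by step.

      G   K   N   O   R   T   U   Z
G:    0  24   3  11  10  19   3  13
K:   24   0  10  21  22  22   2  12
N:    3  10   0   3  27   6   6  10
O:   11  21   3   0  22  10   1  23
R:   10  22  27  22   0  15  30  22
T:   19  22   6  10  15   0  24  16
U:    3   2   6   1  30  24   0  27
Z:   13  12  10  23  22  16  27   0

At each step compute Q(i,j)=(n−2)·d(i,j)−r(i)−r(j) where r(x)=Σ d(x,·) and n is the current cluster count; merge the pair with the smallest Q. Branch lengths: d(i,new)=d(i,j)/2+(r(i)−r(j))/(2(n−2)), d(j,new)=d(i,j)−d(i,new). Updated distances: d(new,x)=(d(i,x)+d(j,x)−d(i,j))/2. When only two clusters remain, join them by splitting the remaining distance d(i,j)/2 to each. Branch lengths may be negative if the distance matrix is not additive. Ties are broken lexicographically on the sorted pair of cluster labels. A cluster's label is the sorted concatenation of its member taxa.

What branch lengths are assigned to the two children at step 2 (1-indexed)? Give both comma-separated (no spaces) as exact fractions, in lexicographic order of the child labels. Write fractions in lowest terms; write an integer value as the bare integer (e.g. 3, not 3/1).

-1/4,41/4

1. join K+U (d=2, Q=-194) ⇒ KU; edges |K|=8/3, |U|=-2/3
  updated: d(G,KU)=25/2, d(KU,N)=7, d(KU,O)=10, d(KU,R)=25, d(KU,T)=22, d(KU,Z)=37/2
2. join G+R (d=10, Q=-279/2) ⇒ GR; edges |G|=-1/4, |R|=41/4
  updated: d(GR,KU)=55/4, d(GR,N)=10, d(GR,O)=23/2, d(GR,T)=12, d(GR,Z)=25/2
3. join GR+Z (d=25/2, Q=-359/4) ⇒ GRZ; edges |GR|=119/32, |Z|=281/32
  updated: d(GRZ,KU)=79/8, d(GRZ,N)=15/4, d(GRZ,O)=11, d(GRZ,T)=31/4
4. join GRZ+T (d=31/4, Q=-439/8) ⇒ GRTZ; edges |GRZ|=79/48, |T|=293/48
  updated: d(GRTZ,KU)=193/16, d(GRTZ,N)=1, d(GRTZ,O)=53/8
5. join GRTZ+N (d=1, Q=-459/16) ⇒ GNRTZ; edges |GRTZ|=171/64, |N|=-107/64
  updated: d(GNRTZ,KU)=289/32, d(GNRTZ,O)=69/16
6. join GNRTZ+KU (d=289/32, Q=-747/32) ⇒ GKNRTUZ; edges |GNRTZ|=107/64, |KU|=471/64
  updated: d(GKNRTUZ,O)=169/64
7. join GKNRTUZ+O (d=169/64) ⇒ GKNORTUZ; edges |GKNRTUZ|=169/128, |O|=169/128
final tree: ((((((G:-1/4,R:41/4):119/32,Z:281/32):79/48,T:293/48):171/64,N:-107/64):107/64,(K:8/3,U:-2/3):471/64):169/128,O:169/128)
total length: 2875/64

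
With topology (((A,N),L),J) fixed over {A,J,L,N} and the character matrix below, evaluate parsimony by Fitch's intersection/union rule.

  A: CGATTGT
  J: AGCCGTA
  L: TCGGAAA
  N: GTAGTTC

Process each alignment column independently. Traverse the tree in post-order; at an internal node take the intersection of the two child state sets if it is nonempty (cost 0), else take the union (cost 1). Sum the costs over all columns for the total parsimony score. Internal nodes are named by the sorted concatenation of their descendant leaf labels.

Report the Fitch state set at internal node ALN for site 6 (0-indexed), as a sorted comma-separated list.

AN@0: {C} ∪ {G} = {C,G} (union, +1)
ALN@0: {C,G} ∪ {T} = {C,G,T} (union, +1)
AJLN@0: {C,G,T} ∪ {A} = {A,C,G,T} (union, +1)
AN@1: {G} ∪ {T} = {G,T} (union, +1)
ALN@1: {G,T} ∪ {C} = {C,G,T} (union, +1)
AJLN@1: {C,G,T} ∩ {G} = {G} (intersection, +0)
AN@2: {A} ∩ {A} = {A} (intersection, +0)
ALN@2: {A} ∪ {G} = {A,G} (union, +1)
AJLN@2: {A,G} ∪ {C} = {A,C,G} (union, +1)
AN@3: {T} ∪ {G} = {G,T} (union, +1)
ALN@3: {G,T} ∩ {G} = {G} (intersection, +0)
AJLN@3: {G} ∪ {C} = {C,G} (union, +1)
AN@4: {T} ∩ {T} = {T} (intersection, +0)
ALN@4: {T} ∪ {A} = {A,T} (union, +1)
AJLN@4: {A,T} ∪ {G} = {A,G,T} (union, +1)
AN@5: {G} ∪ {T} = {G,T} (union, +1)
ALN@5: {G,T} ∪ {A} = {A,G,T} (union, +1)
AJLN@5: {A,G,T} ∩ {T} = {T} (intersection, +0)
AN@6: {T} ∪ {C} = {C,T} (union, +1)
ALN@6: {C,T} ∪ {A} = {A,C,T} (union, +1)
AJLN@6: {A,C,T} ∩ {A} = {A} (intersection, +0)
per-site changes: [3, 2, 2, 2, 2, 2, 2]; total = 15

A,C,T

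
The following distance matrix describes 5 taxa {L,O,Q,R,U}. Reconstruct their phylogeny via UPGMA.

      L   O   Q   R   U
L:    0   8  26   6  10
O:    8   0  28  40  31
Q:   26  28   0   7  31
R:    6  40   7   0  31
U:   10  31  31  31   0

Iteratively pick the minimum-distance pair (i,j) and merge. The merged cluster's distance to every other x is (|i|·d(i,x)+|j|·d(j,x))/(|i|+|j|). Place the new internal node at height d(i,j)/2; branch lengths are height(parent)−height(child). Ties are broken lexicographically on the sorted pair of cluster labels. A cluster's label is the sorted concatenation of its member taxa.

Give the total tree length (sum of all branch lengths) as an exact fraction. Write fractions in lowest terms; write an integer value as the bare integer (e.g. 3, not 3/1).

1. join L+R (d=6) ⇒ LR; edges |L|=3, |R|=3
  updated: d(LR,O)=24, d(LR,Q)=33/2, d(LR,U)=41/2
2. join LR+Q (d=33/2) ⇒ LQR; edges |LR|=21/4, |Q|=33/4
  updated: d(LQR,O)=76/3, d(LQR,U)=24
3. join LQR+U (d=24) ⇒ LQRU; edges |LQR|=15/4, |U|=12
  updated: d(LQRU,O)=107/4
4. join LQRU+O (d=107/4) ⇒ LOQRU; edges |LQRU|=11/8, |O|=107/8
final tree: ((((L:3,R:3):21/4,Q:33/4):15/4,U:12):11/8,O:107/8)
total length: 50

50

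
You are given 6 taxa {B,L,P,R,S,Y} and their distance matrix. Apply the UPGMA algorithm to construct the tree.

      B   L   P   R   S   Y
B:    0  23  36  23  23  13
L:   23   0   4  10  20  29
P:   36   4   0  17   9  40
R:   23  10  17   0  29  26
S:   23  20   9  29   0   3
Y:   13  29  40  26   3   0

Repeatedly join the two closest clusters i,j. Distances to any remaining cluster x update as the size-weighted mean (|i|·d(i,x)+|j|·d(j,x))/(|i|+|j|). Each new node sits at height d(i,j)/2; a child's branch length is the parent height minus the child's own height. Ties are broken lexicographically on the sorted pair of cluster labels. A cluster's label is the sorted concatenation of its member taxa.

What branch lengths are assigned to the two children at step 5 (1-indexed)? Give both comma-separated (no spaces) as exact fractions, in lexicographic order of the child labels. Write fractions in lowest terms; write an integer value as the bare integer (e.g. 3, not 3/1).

iteration 1: select S,Y (d=3); attach at lengths (3/2, 3/2); label the merged cluster SY
  updated: d(B,SY)=18, d(L,SY)=49/2, d(P,SY)=49/2, d(R,SY)=55/2
iteration 2: select L,P (d=4); attach at lengths (2, 2); label the merged cluster LP
  updated: d(B,LP)=59/2, d(LP,R)=27/2, d(LP,SY)=49/2
iteration 3: select LP,R (d=27/2); attach at lengths (19/4, 27/4); label the merged cluster LPR
  updated: d(B,LPR)=82/3, d(LPR,SY)=51/2
iteration 4: select B,SY (d=18); attach at lengths (9, 15/2); label the merged cluster BSY
  updated: d(BSY,LPR)=235/9
iteration 5: select BSY,LPR (d=235/9); attach at lengths (73/18, 227/36); label the merged cluster BLPRSY
final tree: ((B:9,(S:3/2,Y:3/2):15/2):73/18,((L:2,P:2):19/4,R:27/4):227/36)
total length: 1633/36

73/18,227/36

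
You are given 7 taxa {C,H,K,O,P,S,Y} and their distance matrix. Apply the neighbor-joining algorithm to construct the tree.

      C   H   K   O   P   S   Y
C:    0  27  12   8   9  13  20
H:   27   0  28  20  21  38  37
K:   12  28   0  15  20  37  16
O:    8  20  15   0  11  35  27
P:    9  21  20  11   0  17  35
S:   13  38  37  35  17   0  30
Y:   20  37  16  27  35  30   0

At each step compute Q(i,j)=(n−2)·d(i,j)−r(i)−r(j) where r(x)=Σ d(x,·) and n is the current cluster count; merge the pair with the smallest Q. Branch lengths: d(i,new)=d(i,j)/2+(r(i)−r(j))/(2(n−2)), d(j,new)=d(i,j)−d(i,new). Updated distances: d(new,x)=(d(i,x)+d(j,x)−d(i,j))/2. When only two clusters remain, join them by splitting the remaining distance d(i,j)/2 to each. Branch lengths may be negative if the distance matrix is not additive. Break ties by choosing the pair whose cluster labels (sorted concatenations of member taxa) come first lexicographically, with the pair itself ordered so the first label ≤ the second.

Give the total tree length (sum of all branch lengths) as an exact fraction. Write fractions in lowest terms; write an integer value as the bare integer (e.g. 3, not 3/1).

step 1: merge (K,Y) at d=16, Q=-213; branch lengths K→43/10, Y→117/10; new cluster KY
  updated: d(C,KY)=8, d(H,KY)=49/2, d(KY,O)=13, d(KY,P)=39/2, d(KY,S)=51/2
step 2: merge (C,S) at d=13, Q=-283/2; branch lengths C→-23/16, S→231/16; new cluster CS
  updated: d(CS,H)=26, d(CS,KY)=41/4, d(CS,O)=15, d(CS,P)=13/2
step 3: merge (CS,P) at d=13/2, Q=-385/4; branch lengths CS→77/24, P→79/24; new cluster CPS
  updated: d(CPS,H)=81/4, d(CPS,KY)=93/8, d(CPS,O)=39/4
step 4: merge (CPS,KY) at d=93/8, Q=-135/2; branch lengths CPS→63/16, KY→123/16; new cluster CKPSY
  updated: d(CKPSY,H)=265/16, d(CKPSY,O)=89/16
step 5: merge (CKPSY,H) at d=265/16, Q=-337/8; branch lengths CKPSY→17/16, H→31/2; new cluster CHKPSY
  updated: d(CHKPSY,O)=9/2
step 6: merge (CHKPSY,O) at d=9/2; branch lengths CHKPSY→9/4, O→9/4; new cluster CHKOPSY
final tree: (((((C:-23/16,S:231/16):77/24,P:79/24):63/16,(K:43/10,Y:117/10):123/16):17/16,H:31/2):9/4,O:9/4)
total length: 1091/16

1091/16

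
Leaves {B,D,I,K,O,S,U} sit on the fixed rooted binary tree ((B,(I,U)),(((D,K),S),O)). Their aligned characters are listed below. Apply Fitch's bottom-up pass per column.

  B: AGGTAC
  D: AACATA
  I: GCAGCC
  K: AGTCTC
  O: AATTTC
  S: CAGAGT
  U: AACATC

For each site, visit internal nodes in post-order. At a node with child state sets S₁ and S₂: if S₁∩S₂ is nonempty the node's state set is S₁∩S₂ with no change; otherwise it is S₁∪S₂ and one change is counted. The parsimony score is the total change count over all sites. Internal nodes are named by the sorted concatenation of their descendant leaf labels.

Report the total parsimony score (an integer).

[col 0] IU: children I:{G}, U:{A} ∪→ {A,G}; cost 1
[col 0] BIU: children B:{A}, IU:{A,G} ∩→ {A}; cost 0
[col 0] DK: children D:{A}, K:{A} ∩→ {A}; cost 0
[col 0] DKS: children DK:{A}, S:{C} ∪→ {A,C}; cost 1
[col 0] DKOS: children DKS:{A,C}, O:{A} ∩→ {A}; cost 0
[col 0] BDIKOSU: children BIU:{A}, DKOS:{A} ∩→ {A}; cost 0
[col 1] IU: children I:{C}, U:{A} ∪→ {A,C}; cost 1
[col 1] BIU: children B:{G}, IU:{A,C} ∪→ {A,C,G}; cost 1
[col 1] DK: children D:{A}, K:{G} ∪→ {A,G}; cost 1
[col 1] DKS: children DK:{A,G}, S:{A} ∩→ {A}; cost 0
[col 1] DKOS: children DKS:{A}, O:{A} ∩→ {A}; cost 0
[col 1] BDIKOSU: children BIU:{A,C,G}, DKOS:{A} ∩→ {A}; cost 0
[col 2] IU: children I:{A}, U:{C} ∪→ {A,C}; cost 1
[col 2] BIU: children B:{G}, IU:{A,C} ∪→ {A,C,G}; cost 1
[col 2] DK: children D:{C}, K:{T} ∪→ {C,T}; cost 1
[col 2] DKS: children DK:{C,T}, S:{G} ∪→ {C,G,T}; cost 1
[col 2] DKOS: children DKS:{C,G,T}, O:{T} ∩→ {T}; cost 0
[col 2] BDIKOSU: children BIU:{A,C,G}, DKOS:{T} ∪→ {A,C,G,T}; cost 1
[col 3] IU: children I:{G}, U:{A} ∪→ {A,G}; cost 1
[col 3] BIU: children B:{T}, IU:{A,G} ∪→ {A,G,T}; cost 1
[col 3] DK: children D:{A}, K:{C} ∪→ {A,C}; cost 1
[col 3] DKS: children DK:{A,C}, S:{A} ∩→ {A}; cost 0
[col 3] DKOS: children DKS:{A}, O:{T} ∪→ {A,T}; cost 1
[col 3] BDIKOSU: children BIU:{A,G,T}, DKOS:{A,T} ∩→ {A,T}; cost 0
[col 4] IU: children I:{C}, U:{T} ∪→ {C,T}; cost 1
[col 4] BIU: children B:{A}, IU:{C,T} ∪→ {A,C,T}; cost 1
[col 4] DK: children D:{T}, K:{T} ∩→ {T}; cost 0
[col 4] DKS: children DK:{T}, S:{G} ∪→ {G,T}; cost 1
[col 4] DKOS: children DKS:{G,T}, O:{T} ∩→ {T}; cost 0
[col 4] BDIKOSU: children BIU:{A,C,T}, DKOS:{T} ∩→ {T}; cost 0
[col 5] IU: children I:{C}, U:{C} ∩→ {C}; cost 0
[col 5] BIU: children B:{C}, IU:{C} ∩→ {C}; cost 0
[col 5] DK: children D:{A}, K:{C} ∪→ {A,C}; cost 1
[col 5] DKS: children DK:{A,C}, S:{T} ∪→ {A,C,T}; cost 1
[col 5] DKOS: children DKS:{A,C,T}, O:{C} ∩→ {C}; cost 0
[col 5] BDIKOSU: children BIU:{C}, DKOS:{C} ∩→ {C}; cost 0
per-site changes: [2, 3, 5, 4, 3, 2]; total = 19

19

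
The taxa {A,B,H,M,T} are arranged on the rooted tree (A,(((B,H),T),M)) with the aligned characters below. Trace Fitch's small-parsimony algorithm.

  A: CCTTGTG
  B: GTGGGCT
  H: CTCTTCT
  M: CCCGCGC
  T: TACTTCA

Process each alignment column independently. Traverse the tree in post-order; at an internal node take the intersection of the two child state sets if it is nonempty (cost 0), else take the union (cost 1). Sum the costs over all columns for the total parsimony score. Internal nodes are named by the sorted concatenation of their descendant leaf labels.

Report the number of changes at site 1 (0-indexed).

site 0, node BH: B={G} ∪ H={C} → {C,G} (+1)
site 0, node BHT: BH={C,G} ∪ T={T} → {C,G,T} (+1)
site 0, node BHMT: BHT={C,G,T} ∩ M={C} → {C} (+0)
site 0, node ABHMT: A={C} ∩ BHMT={C} → {C} (+0)
site 1, node BH: B={T} ∩ H={T} → {T} (+0)
site 1, node BHT: BH={T} ∪ T={A} → {A,T} (+1)
site 1, node BHMT: BHT={A,T} ∪ M={C} → {A,C,T} (+1)
site 1, node ABHMT: A={C} ∩ BHMT={A,C,T} → {C} (+0)
site 2, node BH: B={G} ∪ H={C} → {C,G} (+1)
site 2, node BHT: BH={C,G} ∩ T={C} → {C} (+0)
site 2, node BHMT: BHT={C} ∩ M={C} → {C} (+0)
site 2, node ABHMT: A={T} ∪ BHMT={C} → {C,T} (+1)
site 3, node BH: B={G} ∪ H={T} → {G,T} (+1)
site 3, node BHT: BH={G,T} ∩ T={T} → {T} (+0)
site 3, node BHMT: BHT={T} ∪ M={G} → {G,T} (+1)
site 3, node ABHMT: A={T} ∩ BHMT={G,T} → {T} (+0)
site 4, node BH: B={G} ∪ H={T} → {G,T} (+1)
site 4, node BHT: BH={G,T} ∩ T={T} → {T} (+0)
site 4, node BHMT: BHT={T} ∪ M={C} → {C,T} (+1)
site 4, node ABHMT: A={G} ∪ BHMT={C,T} → {C,G,T} (+1)
site 5, node BH: B={C} ∩ H={C} → {C} (+0)
site 5, node BHT: BH={C} ∩ T={C} → {C} (+0)
site 5, node BHMT: BHT={C} ∪ M={G} → {C,G} (+1)
site 5, node ABHMT: A={T} ∪ BHMT={C,G} → {C,G,T} (+1)
site 6, node BH: B={T} ∩ H={T} → {T} (+0)
site 6, node BHT: BH={T} ∪ T={A} → {A,T} (+1)
site 6, node BHMT: BHT={A,T} ∪ M={C} → {A,C,T} (+1)
site 6, node ABHMT: A={G} ∪ BHMT={A,C,T} → {A,C,G,T} (+1)
per-site changes: [2, 2, 2, 2, 3, 2, 3]; total = 16

2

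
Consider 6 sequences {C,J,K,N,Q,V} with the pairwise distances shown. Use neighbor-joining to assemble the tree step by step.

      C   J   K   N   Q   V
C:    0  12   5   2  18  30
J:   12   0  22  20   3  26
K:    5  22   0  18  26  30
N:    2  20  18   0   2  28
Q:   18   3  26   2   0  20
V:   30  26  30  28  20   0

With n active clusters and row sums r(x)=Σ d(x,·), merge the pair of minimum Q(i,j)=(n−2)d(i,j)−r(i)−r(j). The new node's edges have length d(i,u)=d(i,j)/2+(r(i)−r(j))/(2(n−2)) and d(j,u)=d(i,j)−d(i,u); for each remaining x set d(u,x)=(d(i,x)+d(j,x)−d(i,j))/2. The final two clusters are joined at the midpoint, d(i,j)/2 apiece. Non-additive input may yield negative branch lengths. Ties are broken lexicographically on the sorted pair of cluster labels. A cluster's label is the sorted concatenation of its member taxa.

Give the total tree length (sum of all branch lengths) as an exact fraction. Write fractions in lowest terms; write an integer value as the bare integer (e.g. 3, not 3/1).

1. join C+K (d=5, Q=-148) ⇒ CK; edges |C|=-7/4, |K|=27/4
  updated: d(CK,J)=29/2, d(CK,N)=15/2, d(CK,Q)=39/2, d(CK,V)=55/2
2. join CK+N (d=15/2, Q=-104) ⇒ CKN; edges |CK|=17/3, |N|=11/6
  updated: d(CKN,J)=27/2, d(CKN,Q)=7, d(CKN,V)=24
3. join CKN+V (d=24, Q=-133/2) ⇒ CKNV; edges |CKN|=45/8, |V|=147/8
  updated: d(CKNV,J)=31/4, d(CKNV,Q)=3/2
4. join CKNV+J (d=31/4, Q=-49/4) ⇒ CJKNV; edges |CKNV|=25/8, |J|=37/8
  updated: d(CJKNV,Q)=-13/8
5. join CJKNV+Q (d=-13/8) ⇒ CJKNQV; edges |CJKNV|=-13/16, |Q|=-13/16
final tree: (((((C:-7/4,K:27/4):17/3,N:11/6):45/8,V:147/8):25/8,J:37/8):-13/16,Q:-13/16)
total length: 341/8

341/8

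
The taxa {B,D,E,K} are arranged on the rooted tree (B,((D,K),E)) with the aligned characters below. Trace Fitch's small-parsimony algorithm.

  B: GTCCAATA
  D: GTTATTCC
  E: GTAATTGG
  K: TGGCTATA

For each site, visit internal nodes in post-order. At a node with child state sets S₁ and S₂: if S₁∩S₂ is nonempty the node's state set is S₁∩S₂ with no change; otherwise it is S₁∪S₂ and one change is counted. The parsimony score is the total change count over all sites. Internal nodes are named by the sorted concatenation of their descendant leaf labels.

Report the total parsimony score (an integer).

DK@0: {G} ∪ {T} = {G,T} (union, +1)
DEK@0: {G,T} ∩ {G} = {G} (intersection, +0)
BDEK@0: {G} ∩ {G} = {G} (intersection, +0)
DK@1: {T} ∪ {G} = {G,T} (union, +1)
DEK@1: {G,T} ∩ {T} = {T} (intersection, +0)
BDEK@1: {T} ∩ {T} = {T} (intersection, +0)
DK@2: {T} ∪ {G} = {G,T} (union, +1)
DEK@2: {G,T} ∪ {A} = {A,G,T} (union, +1)
BDEK@2: {C} ∪ {A,G,T} = {A,C,G,T} (union, +1)
DK@3: {A} ∪ {C} = {A,C} (union, +1)
DEK@3: {A,C} ∩ {A} = {A} (intersection, +0)
BDEK@3: {C} ∪ {A} = {A,C} (union, +1)
DK@4: {T} ∩ {T} = {T} (intersection, +0)
DEK@4: {T} ∩ {T} = {T} (intersection, +0)
BDEK@4: {A} ∪ {T} = {A,T} (union, +1)
DK@5: {T} ∪ {A} = {A,T} (union, +1)
DEK@5: {A,T} ∩ {T} = {T} (intersection, +0)
BDEK@5: {A} ∪ {T} = {A,T} (union, +1)
DK@6: {C} ∪ {T} = {C,T} (union, +1)
DEK@6: {C,T} ∪ {G} = {C,G,T} (union, +1)
BDEK@6: {T} ∩ {C,G,T} = {T} (intersection, +0)
DK@7: {C} ∪ {A} = {A,C} (union, +1)
DEK@7: {A,C} ∪ {G} = {A,C,G} (union, +1)
BDEK@7: {A} ∩ {A,C,G} = {A} (intersection, +0)
per-site changes: [1, 1, 3, 2, 1, 2, 2, 2]; total = 14

14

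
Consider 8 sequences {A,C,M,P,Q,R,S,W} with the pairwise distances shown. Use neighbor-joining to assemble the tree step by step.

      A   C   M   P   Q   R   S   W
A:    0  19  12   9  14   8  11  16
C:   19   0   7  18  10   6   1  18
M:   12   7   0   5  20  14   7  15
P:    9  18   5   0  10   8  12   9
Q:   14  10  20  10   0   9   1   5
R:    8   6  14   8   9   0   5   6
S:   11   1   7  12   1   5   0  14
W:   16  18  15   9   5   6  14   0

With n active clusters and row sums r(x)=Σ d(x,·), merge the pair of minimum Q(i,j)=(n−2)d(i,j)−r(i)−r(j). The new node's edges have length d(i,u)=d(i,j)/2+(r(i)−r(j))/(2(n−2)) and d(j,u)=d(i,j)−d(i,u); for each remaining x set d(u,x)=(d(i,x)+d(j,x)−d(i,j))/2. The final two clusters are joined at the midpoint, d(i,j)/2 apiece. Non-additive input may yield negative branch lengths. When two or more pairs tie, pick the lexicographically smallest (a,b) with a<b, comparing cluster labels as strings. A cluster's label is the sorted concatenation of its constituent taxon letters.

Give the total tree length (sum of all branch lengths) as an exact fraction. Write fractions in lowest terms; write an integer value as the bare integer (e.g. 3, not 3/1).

1. join C+S (d=1, Q=-124) ⇒ CS; edges |C|=17/6, |S|=-11/6
  updated: d(A,CS)=29/2, d(CS,M)=13/2, d(CS,P)=29/2, d(CS,Q)=5, d(CS,R)=5, d(CS,W)=31/2
2. join Q+W (d=5, Q=-209/2) ⇒ QW; edges |Q|=43/20, |W|=57/20
  updated: d(A,QW)=25/2, d(CS,QW)=31/4, d(M,QW)=15, d(P,QW)=7, d(QW,R)=5
3. join M+P (d=5, Q=-76) ⇒ MP; edges |M|=29/8, |P|=11/8
  updated: d(A,MP)=8, d(CS,MP)=8, d(MP,QW)=17/2, d(MP,R)=17/2
4. join A+MP (d=8, Q=-52) ⇒ AMP; edges |A|=17/3, |MP|=7/3
  updated: d(AMP,CS)=29/4, d(AMP,QW)=13/2, d(AMP,R)=17/4
5. join AMP+QW (d=13/2, Q=-97/4) ⇒ AMPQW; edges |AMP|=47/16, |QW|=57/16
  updated: d(AMPQW,CS)=17/4, d(AMPQW,R)=11/8
6. join AMPQW+CS (d=17/4, Q=-85/8) ⇒ ACMPQSW; edges |AMPQW|=5/16, |CS|=63/16
  updated: d(ACMPQSW,R)=17/16
7. join ACMPQSW+R (d=17/16) ⇒ ACMPQRSW; edges |ACMPQSW|=17/32, |R|=17/32
final tree: ((((A:17/3,(M:29/8,P:11/8):7/3):47/16,(Q:43/20,W:57/20):57/16):5/16,(C:17/6,S:-11/6):63/16):17/32,R:17/32)
total length: 493/16

493/16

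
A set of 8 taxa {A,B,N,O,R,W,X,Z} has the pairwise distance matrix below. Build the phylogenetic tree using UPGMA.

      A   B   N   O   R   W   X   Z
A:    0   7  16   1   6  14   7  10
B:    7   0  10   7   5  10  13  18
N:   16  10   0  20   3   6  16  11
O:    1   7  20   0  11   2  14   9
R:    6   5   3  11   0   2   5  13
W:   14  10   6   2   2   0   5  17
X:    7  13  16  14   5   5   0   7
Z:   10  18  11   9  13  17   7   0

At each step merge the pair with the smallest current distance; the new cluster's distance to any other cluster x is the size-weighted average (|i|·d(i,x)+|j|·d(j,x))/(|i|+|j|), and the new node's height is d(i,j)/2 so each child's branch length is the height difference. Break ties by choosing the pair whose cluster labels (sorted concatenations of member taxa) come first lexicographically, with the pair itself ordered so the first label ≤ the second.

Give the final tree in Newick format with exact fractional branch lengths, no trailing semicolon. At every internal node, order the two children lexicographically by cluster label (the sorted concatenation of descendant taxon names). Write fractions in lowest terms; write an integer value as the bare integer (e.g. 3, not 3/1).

1. join A+O (d=1) ⇒ AO; edges |A|=1/2, |O|=1/2
  updated: d(AO,B)=7, d(AO,N)=18, d(AO,R)=17/2, d(AO,W)=8, d(AO,X)=21/2, d(AO,Z)=19/2
2. join R+W (d=2) ⇒ RW; edges |R|=1, |W|=1
  updated: d(AO,RW)=33/4, d(B,RW)=15/2, d(N,RW)=9/2, d(RW,X)=5, d(RW,Z)=15
3. join N+RW (d=9/2) ⇒ NRW; edges |N|=9/4, |RW|=5/4
  updated: d(AO,NRW)=23/2, d(B,NRW)=25/3, d(NRW,X)=26/3, d(NRW,Z)=41/3
4. join AO+B (d=7) ⇒ ABO; edges |AO|=3, |B|=7/2
  updated: d(ABO,NRW)=94/9, d(ABO,X)=34/3, d(ABO,Z)=37/3
5. join X+Z (d=7) ⇒ XZ; edges |X|=7/2, |Z|=7/2
  updated: d(ABO,XZ)=71/6, d(NRW,XZ)=67/6
6. join ABO+NRW (d=94/9) ⇒ ABNORW; edges |ABO|=31/18, |NRW|=107/36
  updated: d(ABNORW,XZ)=23/2
7. join ABNORW+XZ (d=23/2) ⇒ ABNORWXZ; edges |ABNORW|=19/36, |XZ|=9/4
final tree: ((((A:1/2,O:1/2):3,B:7/2):31/18,(N:9/4,(R:1,W:1):5/4):107/36):19/36,(X:7/2,Z:7/2):9/4)
total length: 989/36

((((A:1/2,O:1/2):3,B:7/2):31/18,(N:9/4,(R:1,W:1):5/4):107/36):19/36,(X:7/2,Z:7/2):9/4)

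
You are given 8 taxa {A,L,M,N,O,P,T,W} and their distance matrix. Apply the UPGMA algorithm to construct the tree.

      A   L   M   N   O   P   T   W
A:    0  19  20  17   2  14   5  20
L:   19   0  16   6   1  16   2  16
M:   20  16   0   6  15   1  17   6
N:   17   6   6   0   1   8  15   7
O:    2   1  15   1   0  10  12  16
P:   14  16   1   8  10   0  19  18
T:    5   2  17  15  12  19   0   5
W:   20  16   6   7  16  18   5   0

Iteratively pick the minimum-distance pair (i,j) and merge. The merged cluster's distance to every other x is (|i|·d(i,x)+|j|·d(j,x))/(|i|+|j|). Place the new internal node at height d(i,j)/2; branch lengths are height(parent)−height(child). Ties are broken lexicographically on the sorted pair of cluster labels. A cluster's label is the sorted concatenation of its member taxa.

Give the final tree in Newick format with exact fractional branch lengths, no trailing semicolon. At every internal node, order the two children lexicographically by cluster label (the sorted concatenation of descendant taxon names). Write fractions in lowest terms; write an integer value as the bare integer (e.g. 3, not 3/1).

1. join L+O (d=1) ⇒ LO; edges |L|=1/2, |O|=1/2
  updated: d(A,LO)=21/2, d(LO,M)=31/2, d(LO,N)=7/2, d(LO,P)=13, d(LO,T)=7, d(LO,W)=16
2. join M+P (d=1) ⇒ MP; edges |M|=1/2, |P|=1/2
  updated: d(A,MP)=17, d(LO,MP)=57/4, d(MP,N)=7, d(MP,T)=18, d(MP,W)=12
3. join LO+N (d=7/2) ⇒ LNO; edges |LO|=5/4, |N|=7/4
  updated: d(A,LNO)=38/3, d(LNO,MP)=71/6, d(LNO,T)=29/3, d(LNO,W)=13
4. join A+T (d=5) ⇒ AT; edges |A|=5/2, |T|=5/2
  updated: d(AT,LNO)=67/6, d(AT,MP)=35/2, d(AT,W)=25/2
5. join AT+LNO (d=67/6) ⇒ ALNOT; edges |AT|=37/12, |LNO|=23/6
  updated: d(ALNOT,MP)=141/10, d(ALNOT,W)=64/5
6. join MP+W (d=12) ⇒ MPW; edges |MP|=11/2, |W|=6
  updated: d(ALNOT,MPW)=41/3
7. join ALNOT+MPW (d=41/3) ⇒ ALMNOPTW; edges |ALNOT|=5/4, |MPW|=5/6
final tree: (((A:5/2,T:5/2):37/12,((L:1/2,O:1/2):5/4,N:7/4):23/6):5/4,((M:1/2,P:1/2):11/2,W:6):5/6)
total length: 61/2

(((A:5/2,T:5/2):37/12,((L:1/2,O:1/2):5/4,N:7/4):23/6):5/4,((M:1/2,P:1/2):11/2,W:6):5/6)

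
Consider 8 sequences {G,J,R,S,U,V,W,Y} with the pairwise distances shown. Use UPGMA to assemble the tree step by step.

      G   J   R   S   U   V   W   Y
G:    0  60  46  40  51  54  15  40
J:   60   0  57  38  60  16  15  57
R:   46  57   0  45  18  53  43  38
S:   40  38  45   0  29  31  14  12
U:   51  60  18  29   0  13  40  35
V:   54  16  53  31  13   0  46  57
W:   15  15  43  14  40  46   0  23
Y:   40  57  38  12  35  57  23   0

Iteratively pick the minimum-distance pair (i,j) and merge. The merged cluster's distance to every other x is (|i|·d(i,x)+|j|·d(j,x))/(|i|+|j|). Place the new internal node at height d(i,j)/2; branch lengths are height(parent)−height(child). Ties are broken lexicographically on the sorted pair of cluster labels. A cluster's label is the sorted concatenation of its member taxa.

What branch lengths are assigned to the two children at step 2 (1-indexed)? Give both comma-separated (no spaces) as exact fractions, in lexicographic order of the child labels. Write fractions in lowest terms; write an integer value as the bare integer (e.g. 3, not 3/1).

step 1: merge (S,Y) at d=12; branch lengths S→6, Y→6; new cluster SY
  updated: d(G,SY)=40, d(J,SY)=95/2, d(R,SY)=83/2, d(SY,U)=32, d(SY,V)=44, d(SY,W)=37/2
step 2: merge (U,V) at d=13; branch lengths U→13/2, V→13/2; new cluster UV
  updated: d(G,UV)=105/2, d(J,UV)=38, d(R,UV)=71/2, d(SY,UV)=38, d(UV,W)=43
step 3: merge (G,W) at d=15; branch lengths G→15/2, W→15/2; new cluster GW
  updated: d(GW,J)=75/2, d(GW,R)=89/2, d(GW,SY)=117/4, d(GW,UV)=191/4
step 4: merge (GW,SY) at d=117/4; branch lengths GW→57/8, SY→69/8; new cluster GSWY
  updated: d(GSWY,J)=85/2, d(GSWY,R)=43, d(GSWY,UV)=343/8
step 5: merge (R,UV) at d=71/2; branch lengths R→71/4, UV→45/4; new cluster RUV
  updated: d(GSWY,RUV)=515/12, d(J,RUV)=133/3
step 6: merge (GSWY,J) at d=85/2; branch lengths GSWY→53/8, J→85/4; new cluster GJSWY
  updated: d(GJSWY,RUV)=216/5
step 7: merge (GJSWY,RUV) at d=216/5; branch lengths GJSWY→7/20, RUV→77/20; new cluster GJRSUVWY
final tree: ((((G:15/2,W:15/2):57/8,(S:6,Y:6):69/8):53/8,J:85/4):7/20,(R:71/4,(U:13/2,V:13/2):45/4):77/20)
total length: 4673/40

13/2,13/2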